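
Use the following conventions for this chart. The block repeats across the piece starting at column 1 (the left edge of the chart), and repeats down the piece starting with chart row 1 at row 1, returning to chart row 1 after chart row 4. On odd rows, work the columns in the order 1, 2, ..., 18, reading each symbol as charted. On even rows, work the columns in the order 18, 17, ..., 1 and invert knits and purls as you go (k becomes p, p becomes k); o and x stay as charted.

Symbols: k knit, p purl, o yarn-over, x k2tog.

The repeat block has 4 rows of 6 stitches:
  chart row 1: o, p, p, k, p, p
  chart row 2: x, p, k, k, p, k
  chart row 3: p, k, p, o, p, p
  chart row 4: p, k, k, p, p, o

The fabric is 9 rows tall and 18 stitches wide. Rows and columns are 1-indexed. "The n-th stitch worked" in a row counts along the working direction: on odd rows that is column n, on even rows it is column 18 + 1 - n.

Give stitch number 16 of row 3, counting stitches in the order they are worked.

Stitch:
o

Derivation:
For row 3: chart row = ((3-1) mod 4) + 1 = 3; this is a RS (odd) row.
Chart row 3 tiled across columns 1-18: p k p o p p p k p o p p p k p o p p
RS row: no reversal, no swap; stitch n worked = column n.
Counting 16 along the worked row gives o.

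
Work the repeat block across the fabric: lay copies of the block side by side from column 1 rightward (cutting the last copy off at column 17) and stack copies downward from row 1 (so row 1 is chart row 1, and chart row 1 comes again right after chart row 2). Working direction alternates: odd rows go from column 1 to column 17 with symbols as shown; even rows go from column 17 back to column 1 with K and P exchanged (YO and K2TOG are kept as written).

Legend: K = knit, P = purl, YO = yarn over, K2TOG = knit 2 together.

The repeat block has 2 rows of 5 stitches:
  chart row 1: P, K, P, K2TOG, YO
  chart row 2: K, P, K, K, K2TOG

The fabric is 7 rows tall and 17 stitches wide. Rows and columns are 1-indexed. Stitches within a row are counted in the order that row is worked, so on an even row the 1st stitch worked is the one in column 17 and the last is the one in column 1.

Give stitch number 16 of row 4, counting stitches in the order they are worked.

== STITCH ==
K

Derivation:
Row 4: (4-1) mod 2 = 1, so use chart row 2. Even row -> WS.
Chart row 2 tiled across columns 1-17: K P K K K2TOG K P K K K2TOG K P K K K2TOG K P
WS row: flip the tiled sequence (start at column 17) and apply K<->P; YO and K2TOG stay.
Row 4 as worked: K P K2TOG P P K P K2TOG P P K P K2TOG P P K P
The 16th stitch worked is K.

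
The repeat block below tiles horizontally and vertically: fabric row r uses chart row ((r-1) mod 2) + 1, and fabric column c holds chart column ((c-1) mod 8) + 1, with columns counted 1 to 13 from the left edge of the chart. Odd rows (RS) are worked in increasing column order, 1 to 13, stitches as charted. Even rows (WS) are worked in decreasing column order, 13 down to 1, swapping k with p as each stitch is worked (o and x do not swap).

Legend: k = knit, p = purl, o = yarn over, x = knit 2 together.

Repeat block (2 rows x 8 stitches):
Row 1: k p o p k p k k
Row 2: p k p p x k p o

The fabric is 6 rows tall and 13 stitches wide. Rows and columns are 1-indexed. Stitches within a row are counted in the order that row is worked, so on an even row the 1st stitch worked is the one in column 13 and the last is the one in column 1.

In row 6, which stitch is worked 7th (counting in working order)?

Row 6 uses chart row ((6-1) mod 2)+1 = 2. Row 6 is even, so WS.
Chart row 2 tiled across columns 1-13: p k p p x k p o p k p p x
Wrong side: read the tiled row from column 13 down to 1 and exchange k with p (leave o, x).
Row 6 as worked: x k k p k o k p x k k p k
Counting 7 along the worked row gives k.

Stitch:
k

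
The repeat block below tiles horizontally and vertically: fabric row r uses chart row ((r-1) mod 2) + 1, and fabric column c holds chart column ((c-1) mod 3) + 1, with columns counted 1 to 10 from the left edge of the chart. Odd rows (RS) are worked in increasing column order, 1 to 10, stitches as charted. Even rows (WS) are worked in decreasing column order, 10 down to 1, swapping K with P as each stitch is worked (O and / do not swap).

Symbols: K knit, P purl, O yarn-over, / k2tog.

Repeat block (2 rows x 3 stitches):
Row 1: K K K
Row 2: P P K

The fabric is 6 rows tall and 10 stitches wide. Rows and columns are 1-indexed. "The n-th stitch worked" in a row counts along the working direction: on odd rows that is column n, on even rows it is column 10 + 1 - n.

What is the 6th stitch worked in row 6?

Stitch:
K

Derivation:
Row 6: (6-1) mod 2 = 1, so use chart row 2. Even row -> WS.
Chart row 2 tiled across columns 1-10: P P K P P K P P K P
WS row: flip the tiled sequence (start at column 10) and apply K<->P; O and / stay.
Row 6 as worked: K P K K P K K P K K
Stitch 6 in working order -> K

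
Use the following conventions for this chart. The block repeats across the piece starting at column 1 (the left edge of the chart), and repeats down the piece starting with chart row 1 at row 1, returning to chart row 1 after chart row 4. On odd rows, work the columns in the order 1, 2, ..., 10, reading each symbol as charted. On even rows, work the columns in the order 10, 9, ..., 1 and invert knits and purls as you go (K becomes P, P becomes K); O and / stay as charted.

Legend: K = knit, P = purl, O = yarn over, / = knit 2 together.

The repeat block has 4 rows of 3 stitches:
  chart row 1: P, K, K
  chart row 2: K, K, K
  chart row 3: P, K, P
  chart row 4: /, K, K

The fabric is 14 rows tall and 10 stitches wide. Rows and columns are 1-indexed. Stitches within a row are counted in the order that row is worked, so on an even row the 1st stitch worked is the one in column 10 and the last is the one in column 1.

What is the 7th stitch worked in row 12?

== STITCH ==
/

Derivation:
Row 12: (12-1) mod 4 = 3, so use chart row 4. Even row -> WS.
Chart row 4 tiled across columns 1-10: / K K / K K / K K /
Wrong side: read the tiled row from column 10 down to 1 and exchange K with P (leave O, /).
Row 12 as worked: / P P / P P / P P /
The 7th stitch worked is /.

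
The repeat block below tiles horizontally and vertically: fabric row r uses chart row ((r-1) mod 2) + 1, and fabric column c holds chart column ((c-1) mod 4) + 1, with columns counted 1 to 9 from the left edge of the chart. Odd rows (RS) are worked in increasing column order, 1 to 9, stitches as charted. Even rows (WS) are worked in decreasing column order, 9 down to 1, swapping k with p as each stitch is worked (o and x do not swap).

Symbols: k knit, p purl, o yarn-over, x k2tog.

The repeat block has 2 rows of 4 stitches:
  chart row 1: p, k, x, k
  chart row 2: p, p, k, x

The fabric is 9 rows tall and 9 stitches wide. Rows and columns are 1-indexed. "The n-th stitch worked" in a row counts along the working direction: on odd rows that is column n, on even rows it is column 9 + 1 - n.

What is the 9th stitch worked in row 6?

Row 6: (6-1) mod 2 = 1, so use chart row 2. Even row -> WS.
Chart row 2 tiled across columns 1-9: p p k x p p k x p
WS: work from column 9 back to column 1 (reverse the tiled row), swapping k<->p (o and x unchanged).
Row 6 as worked: k x p k k x p k k
The 9th stitch worked is k.

Result:
k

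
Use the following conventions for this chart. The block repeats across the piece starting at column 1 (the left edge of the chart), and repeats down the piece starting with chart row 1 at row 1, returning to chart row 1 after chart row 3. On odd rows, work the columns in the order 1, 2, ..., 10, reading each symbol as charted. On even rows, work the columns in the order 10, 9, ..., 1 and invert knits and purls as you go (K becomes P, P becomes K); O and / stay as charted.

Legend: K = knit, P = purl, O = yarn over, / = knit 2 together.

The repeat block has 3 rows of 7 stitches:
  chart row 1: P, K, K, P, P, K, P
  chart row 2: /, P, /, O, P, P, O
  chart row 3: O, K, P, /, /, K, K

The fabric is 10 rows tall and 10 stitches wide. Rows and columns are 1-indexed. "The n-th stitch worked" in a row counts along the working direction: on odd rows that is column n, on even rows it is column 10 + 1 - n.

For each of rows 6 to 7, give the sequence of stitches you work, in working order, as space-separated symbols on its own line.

Row 6: chart row 3, WS - tiled (columns 1-10): O K P / / K K O K P; work from column 10 back to 1 with K<->P swapped.
Row 7: chart row 1, RS - tile across columns 1-10 and work as-is.

Rows as worked:
K P O P P / / K P O
P K K P P K P P K K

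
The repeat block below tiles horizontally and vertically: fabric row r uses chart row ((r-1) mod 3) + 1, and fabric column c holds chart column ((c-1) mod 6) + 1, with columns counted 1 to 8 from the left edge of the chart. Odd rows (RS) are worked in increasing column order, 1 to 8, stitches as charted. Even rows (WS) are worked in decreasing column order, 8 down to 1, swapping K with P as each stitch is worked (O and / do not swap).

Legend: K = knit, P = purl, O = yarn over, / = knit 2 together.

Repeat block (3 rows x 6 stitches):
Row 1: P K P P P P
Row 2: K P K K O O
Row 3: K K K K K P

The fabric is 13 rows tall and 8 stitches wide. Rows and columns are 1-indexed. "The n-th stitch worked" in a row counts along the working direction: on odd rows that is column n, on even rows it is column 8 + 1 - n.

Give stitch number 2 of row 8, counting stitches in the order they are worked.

Stitch:
P

Derivation:
Row 8: (8-1) mod 3 = 1, so use chart row 2. Even row -> WS.
Chart row 2 tiled across columns 1-8: K P K K O O K P
Wrong side: read the tiled row from column 8 down to 1 and exchange K with P (leave O, /).
Row 8 as worked: K P O O P P K P
Counting 2 along the worked row gives P.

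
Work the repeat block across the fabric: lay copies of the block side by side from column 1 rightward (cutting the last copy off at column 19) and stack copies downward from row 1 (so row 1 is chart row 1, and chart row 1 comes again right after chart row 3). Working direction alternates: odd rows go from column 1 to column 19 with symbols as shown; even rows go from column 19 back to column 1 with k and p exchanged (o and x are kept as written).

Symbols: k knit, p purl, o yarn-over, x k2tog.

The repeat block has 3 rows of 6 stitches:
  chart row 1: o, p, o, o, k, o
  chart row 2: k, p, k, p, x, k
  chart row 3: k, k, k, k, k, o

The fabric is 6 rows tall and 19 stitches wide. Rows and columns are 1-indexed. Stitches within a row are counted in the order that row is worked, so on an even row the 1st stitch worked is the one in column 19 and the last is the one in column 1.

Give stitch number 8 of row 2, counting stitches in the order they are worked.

Row 2 uses chart row ((2-1) mod 3)+1 = 2. Row 2 is even, so WS.
Chart row 2 tiled across columns 1-19: k p k p x k k p k p x k k p k p x k k
Wrong side: read the tiled row from column 19 down to 1 and exchange k with p (leave o, x).
Row 2 as worked: p p x k p k p p x k p k p p x k p k p
Counting 8 along the worked row gives p.

== STITCH ==
p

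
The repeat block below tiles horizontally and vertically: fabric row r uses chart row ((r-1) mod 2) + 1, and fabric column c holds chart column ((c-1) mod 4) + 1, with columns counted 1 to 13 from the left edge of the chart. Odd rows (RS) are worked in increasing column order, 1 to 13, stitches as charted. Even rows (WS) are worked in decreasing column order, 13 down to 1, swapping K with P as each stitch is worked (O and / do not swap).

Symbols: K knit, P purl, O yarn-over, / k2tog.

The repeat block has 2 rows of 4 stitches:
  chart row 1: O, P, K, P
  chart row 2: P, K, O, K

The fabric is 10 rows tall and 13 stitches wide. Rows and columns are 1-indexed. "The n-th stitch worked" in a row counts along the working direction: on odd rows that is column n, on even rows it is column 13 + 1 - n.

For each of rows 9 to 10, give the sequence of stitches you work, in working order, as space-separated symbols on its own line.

Result:
O P K P O P K P O P K P O
K P O P K P O P K P O P K

Derivation:
Row 9: chart row 1, RS - tile across columns 1-13 and work as-is.
Row 10: chart row 2, WS - tiled (columns 1-13): P K O K P K O K P K O K P; work from column 13 back to 1 with K<->P swapped.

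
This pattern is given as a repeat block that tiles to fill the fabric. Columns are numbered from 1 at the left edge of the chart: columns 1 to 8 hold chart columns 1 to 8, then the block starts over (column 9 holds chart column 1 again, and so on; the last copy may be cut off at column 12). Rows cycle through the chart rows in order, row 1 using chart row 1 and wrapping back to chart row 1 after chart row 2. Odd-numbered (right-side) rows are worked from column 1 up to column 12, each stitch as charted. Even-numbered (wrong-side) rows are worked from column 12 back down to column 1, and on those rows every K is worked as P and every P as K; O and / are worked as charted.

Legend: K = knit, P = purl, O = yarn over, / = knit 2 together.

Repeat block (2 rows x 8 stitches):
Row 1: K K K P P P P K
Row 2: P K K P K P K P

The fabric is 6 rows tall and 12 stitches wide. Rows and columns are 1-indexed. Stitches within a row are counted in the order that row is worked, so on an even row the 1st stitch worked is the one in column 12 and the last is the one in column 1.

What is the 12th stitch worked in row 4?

Stitch:
K

Derivation:
Row 4: (4-1) mod 2 = 1, so use chart row 2. Even row -> WS.
Chart row 2 tiled across columns 1-12: P K K P K P K P P K K P
Wrong side: read the tiled row from column 12 down to 1 and exchange K with P (leave O, /).
Row 4 as worked: K P P K K P K P K P P K
Stitch 12 in working order -> K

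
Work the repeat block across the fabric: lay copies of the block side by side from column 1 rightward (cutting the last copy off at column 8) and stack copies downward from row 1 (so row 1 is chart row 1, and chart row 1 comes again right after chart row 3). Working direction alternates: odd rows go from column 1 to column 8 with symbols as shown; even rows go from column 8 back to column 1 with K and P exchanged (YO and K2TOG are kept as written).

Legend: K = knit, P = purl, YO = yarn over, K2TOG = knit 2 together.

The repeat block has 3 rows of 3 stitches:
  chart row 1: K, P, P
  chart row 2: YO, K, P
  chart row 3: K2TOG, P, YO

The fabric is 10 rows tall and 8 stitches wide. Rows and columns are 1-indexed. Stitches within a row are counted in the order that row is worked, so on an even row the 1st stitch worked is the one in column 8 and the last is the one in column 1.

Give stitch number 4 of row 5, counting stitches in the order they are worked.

Row 5 uses chart row ((5-1) mod 3)+1 = 2. Row 5 is odd, so RS.
Chart row 2 tiled across columns 1-8: YO K P YO K P YO K
Right side: take the tiled row as-is (worked left to right from column 1).
The 4th stitch worked is YO.

== STITCH ==
YO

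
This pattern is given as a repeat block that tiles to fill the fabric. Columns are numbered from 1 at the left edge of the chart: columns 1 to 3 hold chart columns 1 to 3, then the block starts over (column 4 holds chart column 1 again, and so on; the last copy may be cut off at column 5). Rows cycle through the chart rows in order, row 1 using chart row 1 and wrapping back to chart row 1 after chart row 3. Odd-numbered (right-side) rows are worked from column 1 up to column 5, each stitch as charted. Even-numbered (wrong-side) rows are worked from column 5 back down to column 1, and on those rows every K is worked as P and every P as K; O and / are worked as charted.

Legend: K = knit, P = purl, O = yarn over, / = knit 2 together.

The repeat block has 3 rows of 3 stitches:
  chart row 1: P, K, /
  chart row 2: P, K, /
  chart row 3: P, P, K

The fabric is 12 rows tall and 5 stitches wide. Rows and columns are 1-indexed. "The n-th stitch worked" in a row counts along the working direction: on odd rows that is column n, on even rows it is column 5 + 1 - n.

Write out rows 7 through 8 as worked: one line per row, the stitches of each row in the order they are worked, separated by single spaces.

Row 7: chart row 1, RS - tile across columns 1-5 and work as-is.
Row 8: chart row 2, WS - tiled (columns 1-5): P K / P K; work from column 5 back to 1 with K<->P swapped.

Rows as worked:
P K / P K
P K / P K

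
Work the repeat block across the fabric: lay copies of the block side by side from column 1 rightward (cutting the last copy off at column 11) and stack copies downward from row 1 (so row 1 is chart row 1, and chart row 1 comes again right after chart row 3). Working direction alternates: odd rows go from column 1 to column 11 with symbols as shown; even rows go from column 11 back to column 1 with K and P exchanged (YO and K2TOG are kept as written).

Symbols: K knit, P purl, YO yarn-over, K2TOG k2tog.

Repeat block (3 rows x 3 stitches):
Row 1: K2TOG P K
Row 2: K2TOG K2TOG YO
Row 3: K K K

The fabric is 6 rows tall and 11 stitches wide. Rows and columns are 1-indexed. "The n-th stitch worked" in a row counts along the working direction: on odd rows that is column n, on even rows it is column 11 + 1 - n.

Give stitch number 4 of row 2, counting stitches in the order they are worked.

== STITCH ==
K2TOG

Derivation:
Row 2 uses chart row ((2-1) mod 3)+1 = 2. Row 2 is even, so WS.
Chart row 2 tiled across columns 1-11: K2TOG K2TOG YO K2TOG K2TOG YO K2TOG K2TOG YO K2TOG K2TOG
WS row: flip the tiled sequence (start at column 11) and apply K<->P; YO and K2TOG stay.
Row 2 as worked: K2TOG K2TOG YO K2TOG K2TOG YO K2TOG K2TOG YO K2TOG K2TOG
Counting 4 along the worked row gives K2TOG.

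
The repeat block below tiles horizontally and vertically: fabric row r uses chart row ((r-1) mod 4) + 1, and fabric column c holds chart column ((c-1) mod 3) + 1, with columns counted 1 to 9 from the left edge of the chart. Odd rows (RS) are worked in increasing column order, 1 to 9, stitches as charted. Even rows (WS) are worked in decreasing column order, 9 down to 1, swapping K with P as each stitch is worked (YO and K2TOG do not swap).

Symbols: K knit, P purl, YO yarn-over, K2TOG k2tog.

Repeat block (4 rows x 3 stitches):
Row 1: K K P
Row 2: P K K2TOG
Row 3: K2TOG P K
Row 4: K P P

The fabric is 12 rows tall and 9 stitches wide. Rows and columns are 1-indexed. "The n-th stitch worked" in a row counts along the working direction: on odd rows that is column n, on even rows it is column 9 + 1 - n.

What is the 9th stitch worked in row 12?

Result:
P

Derivation:
For row 12: chart row = ((12-1) mod 4) + 1 = 4; this is a WS (even) row.
Chart row 4 tiled across columns 1-9: K P P K P P K P P
WS: work from column 9 back to column 1 (reverse the tiled row), swapping K<->P (YO and K2TOG unchanged).
Row 12 as worked: K K P K K P K K P
Counting 9 along the worked row gives P.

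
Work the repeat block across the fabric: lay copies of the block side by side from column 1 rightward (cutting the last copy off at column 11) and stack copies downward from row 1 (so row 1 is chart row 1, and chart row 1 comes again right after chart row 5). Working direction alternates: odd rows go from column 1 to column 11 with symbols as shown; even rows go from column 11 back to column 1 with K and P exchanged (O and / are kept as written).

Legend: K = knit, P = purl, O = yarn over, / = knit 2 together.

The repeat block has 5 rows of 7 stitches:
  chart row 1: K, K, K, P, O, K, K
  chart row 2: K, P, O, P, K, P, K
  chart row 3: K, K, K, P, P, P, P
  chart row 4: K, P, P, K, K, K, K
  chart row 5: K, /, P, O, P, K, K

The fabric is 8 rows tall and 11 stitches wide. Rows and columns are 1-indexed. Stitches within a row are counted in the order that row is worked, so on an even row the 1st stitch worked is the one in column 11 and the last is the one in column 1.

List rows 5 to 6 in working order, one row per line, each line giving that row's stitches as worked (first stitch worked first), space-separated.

== ROWS AS WORKED ==
K / P O P K K K / P O
K P P P P P O K P P P

Derivation:
Row 5: chart row 5, RS - tile across columns 1-11 and work as-is.
Row 6: chart row 1, WS - tiled (columns 1-11): K K K P O K K K K K P; work from column 11 back to 1 with K<->P swapped.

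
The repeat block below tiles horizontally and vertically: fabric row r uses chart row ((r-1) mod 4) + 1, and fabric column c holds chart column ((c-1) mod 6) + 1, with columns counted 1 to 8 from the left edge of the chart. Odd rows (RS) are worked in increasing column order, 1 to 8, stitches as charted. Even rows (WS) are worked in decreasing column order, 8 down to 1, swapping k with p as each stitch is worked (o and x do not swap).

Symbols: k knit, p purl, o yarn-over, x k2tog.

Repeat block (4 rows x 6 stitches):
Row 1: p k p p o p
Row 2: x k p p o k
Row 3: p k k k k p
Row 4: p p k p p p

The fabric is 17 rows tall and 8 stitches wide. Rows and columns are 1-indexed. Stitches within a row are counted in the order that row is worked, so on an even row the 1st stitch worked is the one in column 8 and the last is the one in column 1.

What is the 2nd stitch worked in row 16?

Stitch:
k

Derivation:
Row 16: (16-1) mod 4 = 3, so use chart row 4. Even row -> WS.
Chart row 4 tiled across columns 1-8: p p k p p p p p
WS row: flip the tiled sequence (start at column 8) and apply k<->p; o and x stay.
Row 16 as worked: k k k k k p k k
Stitch 2 in working order -> k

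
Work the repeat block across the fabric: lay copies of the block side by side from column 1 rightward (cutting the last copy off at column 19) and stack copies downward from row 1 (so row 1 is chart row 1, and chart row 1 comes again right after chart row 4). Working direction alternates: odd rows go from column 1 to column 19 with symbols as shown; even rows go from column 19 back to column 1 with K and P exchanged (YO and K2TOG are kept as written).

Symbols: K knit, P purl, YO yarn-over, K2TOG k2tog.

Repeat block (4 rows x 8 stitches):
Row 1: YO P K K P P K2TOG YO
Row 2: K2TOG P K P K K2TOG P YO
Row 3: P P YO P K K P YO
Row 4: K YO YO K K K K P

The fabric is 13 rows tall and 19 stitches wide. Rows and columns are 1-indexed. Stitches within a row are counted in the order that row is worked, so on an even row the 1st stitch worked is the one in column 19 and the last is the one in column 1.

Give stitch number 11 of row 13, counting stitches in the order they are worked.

Row 13 uses chart row ((13-1) mod 4)+1 = 1. Row 13 is odd, so RS.
Chart row 1 tiled across columns 1-19: YO P K K P P K2TOG YO YO P K K P P K2TOG YO YO P K
RS row: no reversal, no swap; stitch n worked = column n.
The 11th stitch worked is K.

Stitch:
K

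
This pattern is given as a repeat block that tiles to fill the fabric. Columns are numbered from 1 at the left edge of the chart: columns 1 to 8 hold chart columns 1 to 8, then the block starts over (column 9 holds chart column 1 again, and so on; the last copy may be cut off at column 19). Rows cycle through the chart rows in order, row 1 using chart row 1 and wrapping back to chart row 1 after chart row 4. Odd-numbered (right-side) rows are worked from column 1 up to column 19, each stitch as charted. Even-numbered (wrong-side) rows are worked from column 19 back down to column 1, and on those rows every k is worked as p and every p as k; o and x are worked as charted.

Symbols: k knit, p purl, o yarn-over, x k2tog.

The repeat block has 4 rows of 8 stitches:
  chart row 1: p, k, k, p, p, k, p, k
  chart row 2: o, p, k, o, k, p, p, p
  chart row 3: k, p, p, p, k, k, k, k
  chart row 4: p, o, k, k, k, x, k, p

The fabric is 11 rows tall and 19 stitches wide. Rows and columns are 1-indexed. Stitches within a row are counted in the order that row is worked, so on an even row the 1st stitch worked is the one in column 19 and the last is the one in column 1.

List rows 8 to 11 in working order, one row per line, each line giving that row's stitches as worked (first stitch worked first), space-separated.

Row 8: chart row 4, WS - tiled (columns 1-19): p o k k k x k p p o k k k x k p p o k; work from column 19 back to 1 with k<->p swapped.
Row 9: chart row 1, RS - tile across columns 1-19 and work as-is.
Row 10: chart row 2, WS - tiled (columns 1-19): o p k o k p p p o p k o k p p p o p k; work from column 19 back to 1 with k<->p swapped.
Row 11: chart row 3, RS - tile across columns 1-19 and work as-is.

Rows as worked:
p o k k p x p p p o k k p x p p p o k
p k k p p k p k p k k p p k p k p k k
p k o k k k p o p k o k k k p o p k o
k p p p k k k k k p p p k k k k k p p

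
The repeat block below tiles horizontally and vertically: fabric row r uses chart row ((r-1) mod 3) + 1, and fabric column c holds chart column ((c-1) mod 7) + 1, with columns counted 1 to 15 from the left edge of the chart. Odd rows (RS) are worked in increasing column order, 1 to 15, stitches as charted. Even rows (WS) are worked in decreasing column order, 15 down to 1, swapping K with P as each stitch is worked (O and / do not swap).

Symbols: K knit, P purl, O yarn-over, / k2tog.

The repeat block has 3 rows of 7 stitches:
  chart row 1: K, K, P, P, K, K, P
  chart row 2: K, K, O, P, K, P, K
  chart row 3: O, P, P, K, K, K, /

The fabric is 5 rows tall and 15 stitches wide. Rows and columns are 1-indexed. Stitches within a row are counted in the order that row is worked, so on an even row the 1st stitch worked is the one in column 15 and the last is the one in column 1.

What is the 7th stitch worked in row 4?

For row 4: chart row = ((4-1) mod 3) + 1 = 1; this is a WS (even) row.
Chart row 1 tiled across columns 1-15: K K P P K K P K K P P K K P K
WS: work from column 15 back to column 1 (reverse the tiled row), swapping K<->P (O and / unchanged).
Row 4 as worked: P K P P K K P P K P P K K P P
Counting 7 along the worked row gives P.

Stitch:
P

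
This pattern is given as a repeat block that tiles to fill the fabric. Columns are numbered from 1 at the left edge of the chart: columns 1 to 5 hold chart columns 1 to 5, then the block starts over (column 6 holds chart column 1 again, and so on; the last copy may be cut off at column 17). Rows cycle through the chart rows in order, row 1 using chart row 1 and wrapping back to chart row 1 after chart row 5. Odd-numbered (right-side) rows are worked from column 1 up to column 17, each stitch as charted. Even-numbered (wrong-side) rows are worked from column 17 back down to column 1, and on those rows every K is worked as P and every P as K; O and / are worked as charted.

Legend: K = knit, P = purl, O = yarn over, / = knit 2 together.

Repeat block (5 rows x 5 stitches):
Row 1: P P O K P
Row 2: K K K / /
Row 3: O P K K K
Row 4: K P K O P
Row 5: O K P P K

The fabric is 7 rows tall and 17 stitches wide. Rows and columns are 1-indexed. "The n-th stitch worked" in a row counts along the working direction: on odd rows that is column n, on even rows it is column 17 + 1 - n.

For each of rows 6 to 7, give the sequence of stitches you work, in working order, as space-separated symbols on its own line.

Row 6: chart row 1, WS - tiled (columns 1-17): P P O K P P P O K P P P O K P P P; work from column 17 back to 1 with K<->P swapped.
Row 7: chart row 2, RS - tile across columns 1-17 and work as-is.

Result:
K K K P O K K K P O K K K P O K K
K K K / / K K K / / K K K / / K K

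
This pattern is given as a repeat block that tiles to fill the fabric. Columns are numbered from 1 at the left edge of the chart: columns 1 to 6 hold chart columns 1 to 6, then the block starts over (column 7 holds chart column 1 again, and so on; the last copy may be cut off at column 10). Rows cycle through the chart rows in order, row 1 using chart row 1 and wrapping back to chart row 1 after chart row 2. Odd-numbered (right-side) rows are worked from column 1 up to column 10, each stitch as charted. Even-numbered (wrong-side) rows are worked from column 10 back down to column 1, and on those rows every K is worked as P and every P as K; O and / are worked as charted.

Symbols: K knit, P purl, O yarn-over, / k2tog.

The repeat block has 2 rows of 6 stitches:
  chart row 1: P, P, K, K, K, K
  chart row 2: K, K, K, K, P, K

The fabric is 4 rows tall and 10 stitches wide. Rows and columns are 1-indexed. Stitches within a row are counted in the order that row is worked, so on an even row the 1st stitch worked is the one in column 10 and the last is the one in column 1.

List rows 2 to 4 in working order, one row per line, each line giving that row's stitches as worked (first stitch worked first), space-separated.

Rows as worked:
P P P P P K P P P P
P P K K K K P P K K
P P P P P K P P P P

Derivation:
Row 2: chart row 2, WS - tiled (columns 1-10): K K K K P K K K K K; work from column 10 back to 1 with K<->P swapped.
Row 3: chart row 1, RS - tile across columns 1-10 and work as-is.
Row 4: chart row 2, WS - tiled (columns 1-10): K K K K P K K K K K; work from column 10 back to 1 with K<->P swapped.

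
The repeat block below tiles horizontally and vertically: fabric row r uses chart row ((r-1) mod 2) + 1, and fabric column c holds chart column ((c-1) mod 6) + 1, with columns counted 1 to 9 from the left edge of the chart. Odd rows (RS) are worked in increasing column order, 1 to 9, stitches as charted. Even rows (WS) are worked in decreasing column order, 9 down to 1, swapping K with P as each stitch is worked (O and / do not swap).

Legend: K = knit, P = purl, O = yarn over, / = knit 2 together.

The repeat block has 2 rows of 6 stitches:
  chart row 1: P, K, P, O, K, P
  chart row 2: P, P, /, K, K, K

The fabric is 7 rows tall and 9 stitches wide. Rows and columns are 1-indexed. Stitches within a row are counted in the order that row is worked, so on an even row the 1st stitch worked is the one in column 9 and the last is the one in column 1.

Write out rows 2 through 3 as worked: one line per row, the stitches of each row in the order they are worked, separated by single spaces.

== ROWS AS WORKED ==
/ K K P P P / K K
P K P O K P P K P

Derivation:
Row 2: chart row 2, WS - tiled (columns 1-9): P P / K K K P P /; work from column 9 back to 1 with K<->P swapped.
Row 3: chart row 1, RS - tile across columns 1-9 and work as-is.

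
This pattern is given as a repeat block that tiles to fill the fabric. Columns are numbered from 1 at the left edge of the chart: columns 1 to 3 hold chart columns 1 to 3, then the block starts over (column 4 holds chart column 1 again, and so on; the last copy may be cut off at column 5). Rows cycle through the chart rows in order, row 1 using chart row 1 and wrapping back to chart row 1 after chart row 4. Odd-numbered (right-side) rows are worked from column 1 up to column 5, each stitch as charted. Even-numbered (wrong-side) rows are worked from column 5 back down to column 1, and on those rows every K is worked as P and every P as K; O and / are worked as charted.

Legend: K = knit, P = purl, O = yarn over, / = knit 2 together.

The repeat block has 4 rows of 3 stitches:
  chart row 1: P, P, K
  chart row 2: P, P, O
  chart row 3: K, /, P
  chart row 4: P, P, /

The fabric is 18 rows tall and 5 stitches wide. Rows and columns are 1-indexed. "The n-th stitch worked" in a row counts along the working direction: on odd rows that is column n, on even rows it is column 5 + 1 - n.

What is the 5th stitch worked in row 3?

For row 3: chart row = ((3-1) mod 4) + 1 = 3; this is a RS (odd) row.
Chart row 3 tiled across columns 1-5: K / P K /
RS: work column 1 to column 5, symbols as charted — the tiled row is the row as worked.
The 5th stitch worked is /.

== STITCH ==
/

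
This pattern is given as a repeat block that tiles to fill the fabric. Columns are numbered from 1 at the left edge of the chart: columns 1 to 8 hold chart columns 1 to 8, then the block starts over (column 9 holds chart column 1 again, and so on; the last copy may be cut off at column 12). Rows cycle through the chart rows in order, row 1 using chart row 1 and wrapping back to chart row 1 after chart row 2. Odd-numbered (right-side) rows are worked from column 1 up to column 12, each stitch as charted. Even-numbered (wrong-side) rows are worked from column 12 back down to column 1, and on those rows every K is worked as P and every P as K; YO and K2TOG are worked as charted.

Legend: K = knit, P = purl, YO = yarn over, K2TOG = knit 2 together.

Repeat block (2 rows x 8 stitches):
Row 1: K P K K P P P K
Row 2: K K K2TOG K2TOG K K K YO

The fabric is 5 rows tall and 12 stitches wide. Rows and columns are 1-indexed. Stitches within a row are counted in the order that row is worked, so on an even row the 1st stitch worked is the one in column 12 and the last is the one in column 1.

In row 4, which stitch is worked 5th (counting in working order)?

Result:
YO

Derivation:
Row 4: (4-1) mod 2 = 1, so use chart row 2. Even row -> WS.
Chart row 2 tiled across columns 1-12: K K K2TOG K2TOG K K K YO K K K2TOG K2TOG
Wrong side: read the tiled row from column 12 down to 1 and exchange K with P (leave YO, K2TOG).
Row 4 as worked: K2TOG K2TOG P P YO P P P K2TOG K2TOG P P
The 5th stitch worked is YO.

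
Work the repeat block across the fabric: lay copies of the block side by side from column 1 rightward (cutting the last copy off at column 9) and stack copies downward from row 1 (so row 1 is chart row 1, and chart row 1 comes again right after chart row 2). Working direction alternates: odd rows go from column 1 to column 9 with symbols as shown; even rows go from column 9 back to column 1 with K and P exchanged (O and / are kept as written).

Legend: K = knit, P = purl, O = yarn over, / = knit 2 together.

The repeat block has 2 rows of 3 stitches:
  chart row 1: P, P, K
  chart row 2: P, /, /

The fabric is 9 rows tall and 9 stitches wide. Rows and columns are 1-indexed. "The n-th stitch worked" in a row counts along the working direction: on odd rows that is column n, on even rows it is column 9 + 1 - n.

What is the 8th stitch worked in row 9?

Result:
P

Derivation:
Row 9: (9-1) mod 2 = 0, so use chart row 1. Odd row -> RS.
Chart row 1 tiled across columns 1-9: P P K P P K P P K
RS: work column 1 to column 9, symbols as charted — the tiled row is the row as worked.
Stitch 8 in working order -> P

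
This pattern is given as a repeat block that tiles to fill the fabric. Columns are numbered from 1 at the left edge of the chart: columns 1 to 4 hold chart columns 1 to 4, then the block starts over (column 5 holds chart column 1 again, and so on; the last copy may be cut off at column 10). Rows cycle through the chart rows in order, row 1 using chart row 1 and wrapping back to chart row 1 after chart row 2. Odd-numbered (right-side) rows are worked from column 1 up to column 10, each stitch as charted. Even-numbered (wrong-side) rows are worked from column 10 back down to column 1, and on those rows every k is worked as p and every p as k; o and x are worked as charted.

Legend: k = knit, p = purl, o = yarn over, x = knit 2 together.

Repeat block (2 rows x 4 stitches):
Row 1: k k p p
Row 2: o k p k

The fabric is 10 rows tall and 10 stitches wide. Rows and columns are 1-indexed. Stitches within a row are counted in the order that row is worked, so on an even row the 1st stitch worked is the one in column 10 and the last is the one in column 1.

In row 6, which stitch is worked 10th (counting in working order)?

Row 6: (6-1) mod 2 = 1, so use chart row 2. Even row -> WS.
Chart row 2 tiled across columns 1-10: o k p k o k p k o k
WS: work from column 10 back to column 1 (reverse the tiled row), swapping k<->p (o and x unchanged).
Row 6 as worked: p o p k p o p k p o
The 10th stitch worked is o.

Result:
o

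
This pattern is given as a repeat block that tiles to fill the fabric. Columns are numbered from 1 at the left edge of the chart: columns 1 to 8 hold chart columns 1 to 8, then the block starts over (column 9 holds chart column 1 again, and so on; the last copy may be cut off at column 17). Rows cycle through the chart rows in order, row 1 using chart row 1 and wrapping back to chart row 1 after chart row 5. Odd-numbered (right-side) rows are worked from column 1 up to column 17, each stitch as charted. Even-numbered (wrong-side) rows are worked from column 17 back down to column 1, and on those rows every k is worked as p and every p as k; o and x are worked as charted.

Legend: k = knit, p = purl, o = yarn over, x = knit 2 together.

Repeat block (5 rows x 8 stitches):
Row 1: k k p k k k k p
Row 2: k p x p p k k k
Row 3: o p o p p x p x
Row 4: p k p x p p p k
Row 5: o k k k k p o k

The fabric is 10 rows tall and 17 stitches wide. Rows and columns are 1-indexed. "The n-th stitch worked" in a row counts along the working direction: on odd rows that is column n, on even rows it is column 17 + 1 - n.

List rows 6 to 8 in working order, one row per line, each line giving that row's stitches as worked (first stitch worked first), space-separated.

Row 6: chart row 1, WS - tiled (columns 1-17): k k p k k k k p k k p k k k k p k; work from column 17 back to 1 with k<->p swapped.
Row 7: chart row 2, RS - tile across columns 1-17 and work as-is.
Row 8: chart row 3, WS - tiled (columns 1-17): o p o p p x p x o p o p p x p x o; work from column 17 back to 1 with k<->p swapped.

Rows as worked:
p k p p p p k p p k p p p p k p p
k p x p p k k k k p x p p k k k k
o x k x k k o k o x k x k k o k o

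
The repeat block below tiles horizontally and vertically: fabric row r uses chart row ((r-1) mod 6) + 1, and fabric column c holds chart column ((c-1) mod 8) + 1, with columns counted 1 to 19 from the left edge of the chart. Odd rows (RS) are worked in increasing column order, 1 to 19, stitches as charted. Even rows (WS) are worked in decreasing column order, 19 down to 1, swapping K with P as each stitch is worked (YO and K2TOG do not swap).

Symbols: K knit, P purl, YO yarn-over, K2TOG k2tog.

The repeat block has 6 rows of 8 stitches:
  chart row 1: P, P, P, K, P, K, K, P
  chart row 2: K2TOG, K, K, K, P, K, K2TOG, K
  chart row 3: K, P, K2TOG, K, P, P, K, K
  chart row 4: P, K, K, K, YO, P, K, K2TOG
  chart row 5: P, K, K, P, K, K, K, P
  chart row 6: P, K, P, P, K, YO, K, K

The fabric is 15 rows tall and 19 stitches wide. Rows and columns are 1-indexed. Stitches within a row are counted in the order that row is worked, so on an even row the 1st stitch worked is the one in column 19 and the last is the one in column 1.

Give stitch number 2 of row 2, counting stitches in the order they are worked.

Stitch:
P

Derivation:
Row 2 uses chart row ((2-1) mod 6)+1 = 2. Row 2 is even, so WS.
Chart row 2 tiled across columns 1-19: K2TOG K K K P K K2TOG K K2TOG K K K P K K2TOG K K2TOG K K
Wrong side: read the tiled row from column 19 down to 1 and exchange K with P (leave YO, K2TOG).
Row 2 as worked: P P K2TOG P K2TOG P K P P P K2TOG P K2TOG P K P P P K2TOG
Counting 2 along the worked row gives P.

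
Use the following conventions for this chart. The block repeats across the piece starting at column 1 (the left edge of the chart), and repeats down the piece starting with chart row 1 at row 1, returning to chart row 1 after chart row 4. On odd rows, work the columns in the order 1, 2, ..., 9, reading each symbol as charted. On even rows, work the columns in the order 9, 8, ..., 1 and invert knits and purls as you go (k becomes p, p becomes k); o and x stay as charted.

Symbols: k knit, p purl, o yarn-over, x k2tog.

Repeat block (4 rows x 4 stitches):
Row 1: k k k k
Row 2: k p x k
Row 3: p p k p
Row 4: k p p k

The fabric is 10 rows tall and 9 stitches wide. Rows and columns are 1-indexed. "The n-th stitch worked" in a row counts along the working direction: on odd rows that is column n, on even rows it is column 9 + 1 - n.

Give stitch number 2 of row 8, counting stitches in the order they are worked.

Row 8: (8-1) mod 4 = 3, so use chart row 4. Even row -> WS.
Chart row 4 tiled across columns 1-9: k p p k k p p k k
Wrong side: read the tiled row from column 9 down to 1 and exchange k with p (leave o, x).
Row 8 as worked: p p k k p p k k p
Counting 2 along the worked row gives p.

== STITCH ==
p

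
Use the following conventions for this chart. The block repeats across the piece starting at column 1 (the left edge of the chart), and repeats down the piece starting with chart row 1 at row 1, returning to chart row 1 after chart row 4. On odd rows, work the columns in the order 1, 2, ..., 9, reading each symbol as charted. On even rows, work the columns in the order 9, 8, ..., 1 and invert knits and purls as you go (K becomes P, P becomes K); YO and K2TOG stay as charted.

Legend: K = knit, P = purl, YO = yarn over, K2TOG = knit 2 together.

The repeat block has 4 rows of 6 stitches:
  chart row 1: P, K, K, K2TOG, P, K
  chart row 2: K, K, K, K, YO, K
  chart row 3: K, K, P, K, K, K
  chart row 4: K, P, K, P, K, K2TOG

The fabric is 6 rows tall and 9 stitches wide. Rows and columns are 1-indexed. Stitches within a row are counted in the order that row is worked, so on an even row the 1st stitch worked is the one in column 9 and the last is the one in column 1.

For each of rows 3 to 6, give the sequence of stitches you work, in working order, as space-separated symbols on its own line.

Rows as worked:
K K P K K K K K P
P K P K2TOG P K P K P
P K K K2TOG P K P K K
P P P P YO P P P P

Derivation:
Row 3: chart row 3, RS - tile across columns 1-9 and work as-is.
Row 4: chart row 4, WS - tiled (columns 1-9): K P K P K K2TOG K P K; work from column 9 back to 1 with K<->P swapped.
Row 5: chart row 1, RS - tile across columns 1-9 and work as-is.
Row 6: chart row 2, WS - tiled (columns 1-9): K K K K YO K K K K; work from column 9 back to 1 with K<->P swapped.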